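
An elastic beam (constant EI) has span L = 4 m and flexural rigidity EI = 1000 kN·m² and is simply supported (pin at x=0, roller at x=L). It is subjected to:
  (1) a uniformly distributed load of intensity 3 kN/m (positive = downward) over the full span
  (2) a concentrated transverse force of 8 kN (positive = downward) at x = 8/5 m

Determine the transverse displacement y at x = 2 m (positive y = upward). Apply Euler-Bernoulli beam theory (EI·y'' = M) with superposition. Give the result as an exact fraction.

y(2) = -3763/187500 m

Load 1 — uniform load w=3 kN/m over full span:
  y_1 = -wx(L³-2Lx²+x³)/(24EI) = -3·2·(4³-2·4·2²+2³)/(24·1000) = -1/100 m
Load 2 — point force P=8 kN at a=8/5 m (b=L-a=12/5):
  y_2 = -Pa(L-x)(2Lx-a²-x²)/(6LEI)  [x>a] = -8·(8/5)·(4-2)·(2·4·2-(8/5)²-2²)/(6·4·1000) = -472/46875 m
Superposition: y = Σ y_i = -3763/187500 m ≈ -0.020069 m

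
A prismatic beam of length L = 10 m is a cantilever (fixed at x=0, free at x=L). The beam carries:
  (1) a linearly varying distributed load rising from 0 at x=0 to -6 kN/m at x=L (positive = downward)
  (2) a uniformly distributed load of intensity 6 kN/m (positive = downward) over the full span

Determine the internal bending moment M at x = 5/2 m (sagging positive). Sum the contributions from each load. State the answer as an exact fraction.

Load 1 — triangular load w₀=-6 kN/m (0→w₀ over full span):
  M_1 = w₀Lx/2 - w₀L²/3 - w₀x³/(6L) = (-6)·10·(5/2)/2 - (-6)·10²/3 - (-6)·(5/2)³/(6·10) = 2025/16 kN·m
Load 2 — uniform load w=6 kN/m over full span:
  M_2 = -w(L-x)²/2 = -6·(10-(5/2))²/2 = -675/4 kN·m
Superposition: M = Σ M_i = -675/16 kN·m ≈ -42.187500 kN·m

M(5/2) = -675/16 kN·m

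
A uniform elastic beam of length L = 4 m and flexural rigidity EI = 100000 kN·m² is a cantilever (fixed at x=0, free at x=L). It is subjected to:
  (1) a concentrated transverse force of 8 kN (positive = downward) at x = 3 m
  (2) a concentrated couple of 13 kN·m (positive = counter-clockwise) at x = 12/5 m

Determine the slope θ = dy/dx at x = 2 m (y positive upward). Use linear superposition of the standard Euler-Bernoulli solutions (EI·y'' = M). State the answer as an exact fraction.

Load 1 — point force P=8 kN at a=3 m (b=L-a=1):
  θ_1 = -Px(2a-x)/(2EI)  [x≤a] = -8·2·(2·3-2)/(2·100000) = -1/3125 rad
Load 2 — applied couple M₀=13 kN·m at a=12/5 m (b=L-a=8/5):
  θ_2 = M₀x/EI  [x≤a] = 13·2/100000 = 13/50000 rad
Superposition: θ = Σ θ_i = -3/50000 rad ≈ -0.000060 rad

θ(2) = -3/50000 rad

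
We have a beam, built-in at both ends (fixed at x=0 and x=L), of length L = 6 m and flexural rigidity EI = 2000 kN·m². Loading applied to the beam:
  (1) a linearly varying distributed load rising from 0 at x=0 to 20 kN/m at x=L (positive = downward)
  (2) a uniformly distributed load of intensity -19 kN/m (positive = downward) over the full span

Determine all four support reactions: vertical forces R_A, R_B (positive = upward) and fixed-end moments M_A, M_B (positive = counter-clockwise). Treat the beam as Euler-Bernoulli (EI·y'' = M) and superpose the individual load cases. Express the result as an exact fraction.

R_A = -39 kN, M_A = -33 kN·m, R_B = -15 kN, M_B = 21 kN·m

Load 1 — triangular load w₀=20 kN/m (0→w₀ over full span):
  R_A = 3w₀L/20 = 3·20·6/20 = 18 kN
  M_A = w₀L²/30 = 20·6²/30 = 24 kN·m
  R_B = 7w₀L/20 = 7·20·6/20 = 42 kN
  M_B = -w₀L²/20 = -20·6²/20 = -36 kN·m
Load 2 — uniform load w=-19 kN/m over full span:
  R_A = wL/2 = (-19)·6/2 = -57 kN
  M_A = wL²/12 = (-19)·6²/12 = -57 kN·m
  R_B = wL/2 = (-19)·6/2 = -57 kN
  M_B = -wL²/12 = -(-19)·6²/12 = 57 kN·m
Superposition: R_A = -39 kN, M_A = -33 kN·m, R_B = -15 kN, M_B = 21 kN·m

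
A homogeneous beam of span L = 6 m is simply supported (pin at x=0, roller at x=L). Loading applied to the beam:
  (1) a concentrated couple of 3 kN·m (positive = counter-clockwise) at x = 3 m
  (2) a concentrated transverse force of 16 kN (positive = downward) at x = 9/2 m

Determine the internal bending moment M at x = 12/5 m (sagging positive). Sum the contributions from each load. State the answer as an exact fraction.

M(12/5) = 54/5 kN·m

Load 1 — applied couple M₀=3 kN·m at a=3 m (b=L-a=3):
  M_1 = M₀x/L  [x≤a] = 3·(12/5)/6 = 6/5 kN·m
Load 2 — point force P=16 kN at a=9/2 m (b=L-a=3/2):
  M_2 = Pbx/L  [x≤a] = 16·(3/2)·(12/5)/6 = 48/5 kN·m
Superposition: M = Σ M_i = 54/5 kN·m ≈ 10.800000 kN·m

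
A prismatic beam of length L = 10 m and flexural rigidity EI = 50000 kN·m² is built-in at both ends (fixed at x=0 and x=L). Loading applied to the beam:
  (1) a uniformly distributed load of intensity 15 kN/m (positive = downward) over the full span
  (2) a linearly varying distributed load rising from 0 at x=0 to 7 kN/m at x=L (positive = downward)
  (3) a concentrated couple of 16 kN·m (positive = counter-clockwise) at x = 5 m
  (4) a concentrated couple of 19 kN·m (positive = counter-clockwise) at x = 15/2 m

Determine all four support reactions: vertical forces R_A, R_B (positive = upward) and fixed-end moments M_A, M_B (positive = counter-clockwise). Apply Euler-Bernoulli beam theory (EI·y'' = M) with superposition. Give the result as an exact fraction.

Load 1 — uniform load w=15 kN/m over full span:
  R_A = wL/2 = 15·10/2 = 75 kN
  M_A = wL²/12 = 15·10²/12 = 125 kN·m
  R_B = wL/2 = 15·10/2 = 75 kN
  M_B = -wL²/12 = -15·10²/12 = -125 kN·m
Load 2 — triangular load w₀=7 kN/m (0→w₀ over full span):
  R_A = 3w₀L/20 = 3·7·10/20 = 21/2 kN
  M_A = w₀L²/30 = 7·10²/30 = 70/3 kN·m
  R_B = 7w₀L/20 = 7·7·10/20 = 49/2 kN
  M_B = -w₀L²/20 = -7·10²/20 = -35 kN·m
Load 3 — applied couple M₀=16 kN·m at a=5 m (b=L-a=5):
  R_A = 6M₀ab/L³ = 6·16·5·5/10³ = 12/5 kN
  M_A = M₀b(2a-b)/L² = 16·5·(2·5-5)/10² = 4 kN·m
  R_B = -6M₀ab/L³ = -6·16·5·5/10³ = -12/5 kN
  M_B = M₀a(2b-a)/L² = 16·5·(2·5-5)/10² = 4 kN·m
Load 4 — applied couple M₀=19 kN·m at a=15/2 m (b=L-a=5/2):
  R_A = 6M₀ab/L³ = 6·19·(15/2)·(5/2)/10³ = 171/80 kN
  M_A = M₀b(2a-b)/L² = 19·(5/2)·(2·(15/2)-(5/2))/10² = 95/16 kN·m
  R_B = -6M₀ab/L³ = -6·19·(15/2)·(5/2)/10³ = -171/80 kN
  M_B = M₀a(2b-a)/L² = 19·(15/2)·(2·(5/2)-(15/2))/10² = -57/16 kN·m
Superposition: R_A = 7203/80 kN, M_A = 7597/48 kN·m, R_B = 7597/80 kN, M_B = -2553/16 kN·m

R_A = 7203/80 kN, M_A = 7597/48 kN·m, R_B = 7597/80 kN, M_B = -2553/16 kN·m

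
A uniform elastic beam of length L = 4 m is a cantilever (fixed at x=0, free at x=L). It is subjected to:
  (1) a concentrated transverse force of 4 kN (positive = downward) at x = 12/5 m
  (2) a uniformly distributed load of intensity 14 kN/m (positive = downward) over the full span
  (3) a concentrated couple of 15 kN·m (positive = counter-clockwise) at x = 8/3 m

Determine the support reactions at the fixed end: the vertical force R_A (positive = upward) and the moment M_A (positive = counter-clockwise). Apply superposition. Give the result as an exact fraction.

Load 1 — point force P=4 kN at a=12/5 m (b=L-a=8/5):
  R_A = P = 4 kN
  M_A = Pa = 4·(12/5) = 48/5 kN·m
Load 2 — uniform load w=14 kN/m over full span:
  R_A = wL = 14·4 = 56 kN
  M_A = wL²/2 = 14·4²/2 = 112 kN·m
Load 3 — applied couple M₀=15 kN·m at a=8/3 m (b=L-a=4/3):
  R_A = 0 kN
  M_A = -M₀ = -15 kN·m
Superposition: R_A = 60 kN, M_A = 533/5 kN·m

R_A = 60 kN, M_A = 533/5 kN·m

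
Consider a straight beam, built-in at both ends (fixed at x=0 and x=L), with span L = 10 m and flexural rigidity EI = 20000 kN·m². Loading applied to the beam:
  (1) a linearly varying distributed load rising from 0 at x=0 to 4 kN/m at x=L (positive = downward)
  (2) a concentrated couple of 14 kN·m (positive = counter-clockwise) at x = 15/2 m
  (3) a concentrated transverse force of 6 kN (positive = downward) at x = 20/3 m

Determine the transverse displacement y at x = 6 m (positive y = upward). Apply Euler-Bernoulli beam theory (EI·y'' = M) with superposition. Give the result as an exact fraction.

y(6) = -9597/2000000 m

Load 1 — triangular load w₀=4 kN/m (0→w₀ over full span):
  y_1 = -w₀x²(L-x)²(x+2L)/(120LEI) = -4·6²·(10-6)²·(6+2·10)/(120·10·20000) = -39/15625 m
Load 2 — applied couple M₀=14 kN·m at a=15/2 m (b=L-a=5/2):
  y_2 = (R_Ax³/6 - M_Ax²/2)/EI  [x≤a] with R_A=63/40, M_A=35/8 = ((63/40)·6³/6 - (35/8)·6²/2)/20000 = -441/400000 m
Load 3 — point force P=6 kN at a=20/3 m (b=L-a=10/3):
  y_3 = -Pb²x²(3aL-(3a+b)x)/(6L³EI)  [x≤a] = -6·(10/3)²·6²·(3·(20/3)·10-(3·(20/3)+(10/3))·6)/(6·10³·20000) = -3/2500 m
Superposition: y = Σ y_i = -9597/2000000 m ≈ -0.004798 m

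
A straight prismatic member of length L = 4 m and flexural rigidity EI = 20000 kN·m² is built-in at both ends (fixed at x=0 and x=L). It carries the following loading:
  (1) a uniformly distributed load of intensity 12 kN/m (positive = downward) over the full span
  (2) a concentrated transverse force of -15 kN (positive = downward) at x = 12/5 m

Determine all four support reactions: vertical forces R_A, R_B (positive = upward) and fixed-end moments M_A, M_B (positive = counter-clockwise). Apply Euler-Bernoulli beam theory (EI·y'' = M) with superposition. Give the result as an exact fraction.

Load 1 — uniform load w=12 kN/m over full span:
  R_A = wL/2 = 12·4/2 = 24 kN
  M_A = wL²/12 = 12·4²/12 = 16 kN·m
  R_B = wL/2 = 12·4/2 = 24 kN
  M_B = -wL²/12 = -12·4²/12 = -16 kN·m
Load 2 — point force P=-15 kN at a=12/5 m (b=L-a=8/5):
  R_A = Pb²(3a+b)/L³ = (-15)·(8/5)²·(3·(12/5)+(8/5))/4³ = -132/25 kN
  M_A = Pab²/L² = (-15)·(12/5)·(8/5)²/4² = -144/25 kN·m
  R_B = Pa²(a+3b)/L³ = (-15)·(12/5)²·((12/5)+3·(8/5))/4³ = -243/25 kN
  M_B = -Pa²b/L² = -(-15)·(12/5)²·(8/5)/4² = 216/25 kN·m
Superposition: R_A = 468/25 kN, M_A = 256/25 kN·m, R_B = 357/25 kN, M_B = -184/25 kN·m

R_A = 468/25 kN, M_A = 256/25 kN·m, R_B = 357/25 kN, M_B = -184/25 kN·m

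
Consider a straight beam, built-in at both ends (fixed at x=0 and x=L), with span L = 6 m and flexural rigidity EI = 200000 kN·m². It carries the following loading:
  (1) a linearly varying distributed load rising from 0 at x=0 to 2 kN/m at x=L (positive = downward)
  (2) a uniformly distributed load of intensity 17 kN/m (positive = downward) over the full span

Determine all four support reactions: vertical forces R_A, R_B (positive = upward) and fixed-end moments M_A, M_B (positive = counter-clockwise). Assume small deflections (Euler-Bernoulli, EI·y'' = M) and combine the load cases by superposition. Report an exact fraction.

Load 1 — triangular load w₀=2 kN/m (0→w₀ over full span):
  R_A = 3w₀L/20 = 3·2·6/20 = 9/5 kN
  M_A = w₀L²/30 = 2·6²/30 = 12/5 kN·m
  R_B = 7w₀L/20 = 7·2·6/20 = 21/5 kN
  M_B = -w₀L²/20 = -2·6²/20 = -18/5 kN·m
Load 2 — uniform load w=17 kN/m over full span:
  R_A = wL/2 = 17·6/2 = 51 kN
  M_A = wL²/12 = 17·6²/12 = 51 kN·m
  R_B = wL/2 = 17·6/2 = 51 kN
  M_B = -wL²/12 = -17·6²/12 = -51 kN·m
Superposition: R_A = 264/5 kN, M_A = 267/5 kN·m, R_B = 276/5 kN, M_B = -273/5 kN·m

R_A = 264/5 kN, M_A = 267/5 kN·m, R_B = 276/5 kN, M_B = -273/5 kN·m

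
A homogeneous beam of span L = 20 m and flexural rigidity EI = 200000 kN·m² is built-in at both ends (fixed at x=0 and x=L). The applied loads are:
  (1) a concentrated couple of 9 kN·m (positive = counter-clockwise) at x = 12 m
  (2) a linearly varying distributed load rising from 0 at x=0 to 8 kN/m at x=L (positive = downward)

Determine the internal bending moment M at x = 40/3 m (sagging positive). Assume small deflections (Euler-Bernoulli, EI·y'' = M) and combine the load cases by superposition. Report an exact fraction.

Load 1 — applied couple M₀=9 kN·m at a=12 m (b=L-a=8):
  M_1 = R_Ax - M_A - M₀  [x>a] with R_A=81/125, M_A=72/25 = (81/125)·(40/3) - (72/25) - 9 = -81/25 kN·m
Load 2 — triangular load w₀=8 kN/m (0→w₀ over full span):
  M_2 = 3w₀Lx/20 - w₀L²/30 - w₀x³/(6L) = 3·8·20·(40/3)/20 - 8·20²/30 - 8·(40/3)³/(6·20) = 4480/81 kN·m
Superposition: M = Σ M_i = 105439/2025 kN·m ≈ 52.068642 kN·m

M(40/3) = 105439/2025 kN·m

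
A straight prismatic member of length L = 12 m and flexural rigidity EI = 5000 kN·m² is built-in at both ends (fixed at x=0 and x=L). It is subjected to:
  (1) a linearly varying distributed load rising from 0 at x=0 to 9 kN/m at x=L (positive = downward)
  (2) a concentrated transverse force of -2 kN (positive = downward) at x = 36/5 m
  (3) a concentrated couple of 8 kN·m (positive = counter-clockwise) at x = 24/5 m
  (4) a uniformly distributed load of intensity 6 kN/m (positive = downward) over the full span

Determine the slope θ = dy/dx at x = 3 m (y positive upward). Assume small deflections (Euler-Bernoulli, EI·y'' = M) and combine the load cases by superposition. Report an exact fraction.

θ(3) = -540189/20000000 rad

Load 1 — triangular load w₀=9 kN/m (0→w₀ over full span):
  θ_1 = -w₀(2x(L-x)(L-2x)(x+2L)+x²(L-x)²)/(120LEI) = -9·(2·3·(12-3)·(12-2·3)·(3+2·12)+3²·(12-3)²)/(120·12·5000) = -9477/800000 rad
Load 2 — point force P=-2 kN at a=36/5 m (b=L-a=24/5):
  θ_2 = -Pb²x(2aL-(3a+b)x)/(2L³EI)  [x≤a] = -(-2)·(24/5)²·3·(2·(36/5)·12-(3·(36/5)+(24/5))·3)/(2·12³·5000) = 117/156250 rad
Load 3 — applied couple M₀=8 kN·m at a=24/5 m (b=L-a=36/5):
  θ_3 = (R_Ax²/2 - M_Ax)/EI  [x≤a] with R_A=24/25, M_A=24/25 = ((24/25)·3²/2 - (24/25)·3)/5000 = 9/31250 rad
Load 4 — uniform load w=6 kN/m over full span:
  θ_4 = -wx(L-x)(L-2x)/(12EI) = -6·3·(12-3)·(12-2·3)/(12·5000) = -81/5000 rad
Superposition: θ = Σ θ_i = -540189/20000000 rad ≈ -0.027009 rad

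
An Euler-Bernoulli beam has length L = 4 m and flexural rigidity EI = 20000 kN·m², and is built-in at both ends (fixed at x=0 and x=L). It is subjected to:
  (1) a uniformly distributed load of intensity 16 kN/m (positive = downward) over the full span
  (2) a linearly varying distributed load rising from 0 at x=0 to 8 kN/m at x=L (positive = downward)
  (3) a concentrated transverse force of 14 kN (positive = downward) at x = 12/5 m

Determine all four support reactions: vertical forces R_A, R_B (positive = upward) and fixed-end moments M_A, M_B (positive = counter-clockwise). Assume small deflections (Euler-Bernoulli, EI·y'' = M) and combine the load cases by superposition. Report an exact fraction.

R_A = 5216/125 kN, M_A = 3872/125 kN·m, R_B = 6534/125 kN, M_B = -13424/375 kN·m

Load 1 — uniform load w=16 kN/m over full span:
  R_A = wL/2 = 16·4/2 = 32 kN
  M_A = wL²/12 = 16·4²/12 = 64/3 kN·m
  R_B = wL/2 = 16·4/2 = 32 kN
  M_B = -wL²/12 = -16·4²/12 = -64/3 kN·m
Load 2 — triangular load w₀=8 kN/m (0→w₀ over full span):
  R_A = 3w₀L/20 = 3·8·4/20 = 24/5 kN
  M_A = w₀L²/30 = 8·4²/30 = 64/15 kN·m
  R_B = 7w₀L/20 = 7·8·4/20 = 56/5 kN
  M_B = -w₀L²/20 = -8·4²/20 = -32/5 kN·m
Load 3 — point force P=14 kN at a=12/5 m (b=L-a=8/5):
  R_A = Pb²(3a+b)/L³ = 14·(8/5)²·(3·(12/5)+(8/5))/4³ = 616/125 kN
  M_A = Pab²/L² = 14·(12/5)·(8/5)²/4² = 672/125 kN·m
  R_B = Pa²(a+3b)/L³ = 14·(12/5)²·((12/5)+3·(8/5))/4³ = 1134/125 kN
  M_B = -Pa²b/L² = -14·(12/5)²·(8/5)/4² = -1008/125 kN·m
Superposition: R_A = 5216/125 kN, M_A = 3872/125 kN·m, R_B = 6534/125 kN, M_B = -13424/375 kN·m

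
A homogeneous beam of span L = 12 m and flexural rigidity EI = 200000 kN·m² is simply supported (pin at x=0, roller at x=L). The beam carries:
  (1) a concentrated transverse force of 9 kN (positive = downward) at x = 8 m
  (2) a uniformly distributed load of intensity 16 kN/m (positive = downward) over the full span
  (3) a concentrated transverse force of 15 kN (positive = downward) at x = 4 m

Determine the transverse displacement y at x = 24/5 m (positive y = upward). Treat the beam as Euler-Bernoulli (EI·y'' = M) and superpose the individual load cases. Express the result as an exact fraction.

y(24/5) = -94197/3906250 m

Load 1 — point force P=9 kN at a=8 m (b=L-a=4):
  y_1 = -Pbx(L²-b²-x²)/(6LEI)  [x≤a] = -9·4·(24/5)·(12²-4²-(24/5)²)/(6·12·200000) = -492/390625 m
Load 2 — uniform load w=16 kN/m over full span:
  y_2 = -wx(L³-2Lx²+x³)/(24EI) = -16·(24/5)·(12³-2·12·(24/5)²+(24/5)³)/(24·200000) = -40176/1953125 m
Load 3 — point force P=15 kN at a=4 m (b=L-a=8):
  y_3 = -Pa(L-x)(2Lx-a²-x²)/(6LEI)  [x>a] = -15·4·(12-(24/5))·(2·12·(24/5)-4²-(24/5)²)/(6·12·200000) = -357/156250 m
Superposition: y = Σ y_i = -94197/3906250 m ≈ -0.024114 m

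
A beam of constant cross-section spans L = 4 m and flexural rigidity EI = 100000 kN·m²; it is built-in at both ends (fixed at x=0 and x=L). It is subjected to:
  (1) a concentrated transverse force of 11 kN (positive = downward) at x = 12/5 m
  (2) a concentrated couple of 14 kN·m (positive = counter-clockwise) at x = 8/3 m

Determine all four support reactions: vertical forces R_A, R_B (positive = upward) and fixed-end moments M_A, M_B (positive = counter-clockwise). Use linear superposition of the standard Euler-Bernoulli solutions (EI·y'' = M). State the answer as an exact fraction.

R_A = 3202/375 kN, M_A = 3334/375 kN·m, R_B = 923/375 kN, M_B = -792/125 kN·m

Load 1 — point force P=11 kN at a=12/5 m (b=L-a=8/5):
  R_A = Pb²(3a+b)/L³ = 11·(8/5)²·(3·(12/5)+(8/5))/4³ = 484/125 kN
  M_A = Pab²/L² = 11·(12/5)·(8/5)²/4² = 528/125 kN·m
  R_B = Pa²(a+3b)/L³ = 11·(12/5)²·((12/5)+3·(8/5))/4³ = 891/125 kN
  M_B = -Pa²b/L² = -11·(12/5)²·(8/5)/4² = -792/125 kN·m
Load 2 — applied couple M₀=14 kN·m at a=8/3 m (b=L-a=4/3):
  R_A = 6M₀ab/L³ = 6·14·(8/3)·(4/3)/4³ = 14/3 kN
  M_A = M₀b(2a-b)/L² = 14·(4/3)·(2·(8/3)-(4/3))/4² = 14/3 kN·m
  R_B = -6M₀ab/L³ = -6·14·(8/3)·(4/3)/4³ = -14/3 kN
  M_B = M₀a(2b-a)/L² = 14·(8/3)·(2·(4/3)-(8/3))/4² = 0 kN·m
Superposition: R_A = 3202/375 kN, M_A = 3334/375 kN·m, R_B = 923/375 kN, M_B = -792/125 kN·m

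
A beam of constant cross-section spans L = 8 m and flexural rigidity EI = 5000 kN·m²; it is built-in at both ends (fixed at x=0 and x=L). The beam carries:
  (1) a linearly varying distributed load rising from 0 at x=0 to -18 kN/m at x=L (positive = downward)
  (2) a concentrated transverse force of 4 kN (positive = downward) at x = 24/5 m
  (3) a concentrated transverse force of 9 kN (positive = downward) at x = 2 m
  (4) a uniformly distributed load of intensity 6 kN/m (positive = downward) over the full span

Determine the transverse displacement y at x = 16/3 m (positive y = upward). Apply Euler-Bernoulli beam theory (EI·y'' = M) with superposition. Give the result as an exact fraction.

y(16/3) = 12313/4218750 m

Load 1 — triangular load w₀=-18 kN/m (0→w₀ over full span):
  y_1 = -w₀x²(L-x)²(x+2L)/(120LEI) = -(-18)·(16/3)²·(8-(16/3))²·((16/3)+2·8)/(120·8·5000) = 4096/253125 m
Load 2 — point force P=4 kN at a=24/5 m (b=L-a=16/5):
  y_2 = -Pa²(L-x)²(3bL-(3b+a)(L-x))/(6L³EI)  [x>a] = -4·(24/5)²·(8-(16/3))²·(3·(16/5)·8-(3·(16/5)+(24/5))·(8-(16/3)))/(6·8³·5000) = -128/78125 m
Load 3 — point force P=9 kN at a=2 m (b=L-a=6):
  y_3 = -Pa²(L-x)²(3bL-(3b+a)(L-x))/(6L³EI)  [x>a] = -9·2²·(8-(16/3))²·(3·6·8-(3·6+2)·(8-(16/3)))/(6·8³·5000) = -17/11250 m
Load 4 — uniform load w=6 kN/m over full span:
  y_4 = -wx²(L-x)²/(24EI) = -6·(16/3)²·(8-(16/3))²/(24·5000) = -512/50625 m
Superposition: y = Σ y_i = 12313/4218750 m ≈ 0.002919 m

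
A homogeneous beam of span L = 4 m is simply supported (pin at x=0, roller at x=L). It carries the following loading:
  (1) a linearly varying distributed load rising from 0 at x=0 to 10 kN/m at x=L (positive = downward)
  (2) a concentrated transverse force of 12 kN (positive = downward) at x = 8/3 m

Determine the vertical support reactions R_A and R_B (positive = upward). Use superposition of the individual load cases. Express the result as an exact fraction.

R_A = 32/3 kN, R_B = 64/3 kN

Load 1 — triangular load w₀=10 kN/m (0→w₀ over full span):
  R_A = w₀L/6 = 10·4/6 = 20/3 kN
  R_B = w₀L/3 = 10·4/3 = 40/3 kN
Load 2 — point force P=12 kN at a=8/3 m (b=L-a=4/3):
  R_A = Pb/L = 12·(4/3)/4 = 4 kN
  R_B = Pa/L = 12·(8/3)/4 = 8 kN
Superposition: R_A = 32/3 kN, R_B = 64/3 kN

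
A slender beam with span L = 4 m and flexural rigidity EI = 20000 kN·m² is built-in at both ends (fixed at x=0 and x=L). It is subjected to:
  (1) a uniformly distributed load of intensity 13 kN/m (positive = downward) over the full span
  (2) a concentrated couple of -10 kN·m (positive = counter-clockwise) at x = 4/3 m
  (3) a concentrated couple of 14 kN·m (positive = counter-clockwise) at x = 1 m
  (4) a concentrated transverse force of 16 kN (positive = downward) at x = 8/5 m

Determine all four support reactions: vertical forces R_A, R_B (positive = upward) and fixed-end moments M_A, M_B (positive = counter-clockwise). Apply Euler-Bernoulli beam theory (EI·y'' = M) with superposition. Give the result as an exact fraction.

R_A = 221833/6000 kN, M_A = 71773/3000 kN·m, R_B = 186167/6000 kN, M_B = -67307/3000 kN·m

Load 1 — uniform load w=13 kN/m over full span:
  R_A = wL/2 = 13·4/2 = 26 kN
  M_A = wL²/12 = 13·4²/12 = 52/3 kN·m
  R_B = wL/2 = 13·4/2 = 26 kN
  M_B = -wL²/12 = -13·4²/12 = -52/3 kN·m
Load 2 — applied couple M₀=-10 kN·m at a=4/3 m (b=L-a=8/3):
  R_A = 6M₀ab/L³ = 6·(-10)·(4/3)·(8/3)/4³ = -10/3 kN
  M_A = M₀b(2a-b)/L² = (-10)·(8/3)·(2·(4/3)-(8/3))/4² = 0 kN·m
  R_B = -6M₀ab/L³ = -6·(-10)·(4/3)·(8/3)/4³ = 10/3 kN
  M_B = M₀a(2b-a)/L² = (-10)·(4/3)·(2·(8/3)-(4/3))/4² = -10/3 kN·m
Load 3 — applied couple M₀=14 kN·m at a=1 m (b=L-a=3):
  R_A = 6M₀ab/L³ = 6·14·1·3/4³ = 63/16 kN
  M_A = M₀b(2a-b)/L² = 14·3·(2·1-3)/4² = -21/8 kN·m
  R_B = -6M₀ab/L³ = -6·14·1·3/4³ = -63/16 kN
  M_B = M₀a(2b-a)/L² = 14·1·(2·3-1)/4² = 35/8 kN·m
Load 4 — point force P=16 kN at a=8/5 m (b=L-a=12/5):
  R_A = Pb²(3a+b)/L³ = 16·(12/5)²·(3·(8/5)+(12/5))/4³ = 1296/125 kN
  M_A = Pab²/L² = 16·(8/5)·(12/5)²/4² = 1152/125 kN·m
  R_B = Pa²(a+3b)/L³ = 16·(8/5)²·((8/5)+3·(12/5))/4³ = 704/125 kN
  M_B = -Pa²b/L² = -16·(8/5)²·(12/5)/4² = -768/125 kN·m
Superposition: R_A = 221833/6000 kN, M_A = 71773/3000 kN·m, R_B = 186167/6000 kN, M_B = -67307/3000 kN·m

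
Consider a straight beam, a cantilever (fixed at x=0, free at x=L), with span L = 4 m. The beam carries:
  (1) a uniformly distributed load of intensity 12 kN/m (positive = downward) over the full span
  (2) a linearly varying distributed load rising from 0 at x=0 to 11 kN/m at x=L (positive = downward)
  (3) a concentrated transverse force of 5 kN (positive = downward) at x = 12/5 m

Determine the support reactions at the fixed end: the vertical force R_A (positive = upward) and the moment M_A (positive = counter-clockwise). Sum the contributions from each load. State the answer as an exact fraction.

Load 1 — uniform load w=12 kN/m over full span:
  R_A = wL = 12·4 = 48 kN
  M_A = wL²/2 = 12·4²/2 = 96 kN·m
Load 2 — triangular load w₀=11 kN/m (0→w₀ over full span):
  R_A = w₀L/2 = 11·4/2 = 22 kN
  M_A = w₀L²/3 = 11·4²/3 = 176/3 kN·m
Load 3 — point force P=5 kN at a=12/5 m (b=L-a=8/5):
  R_A = P = 5 kN
  M_A = Pa = 5·(12/5) = 12 kN·m
Superposition: R_A = 75 kN, M_A = 500/3 kN·m

R_A = 75 kN, M_A = 500/3 kN·m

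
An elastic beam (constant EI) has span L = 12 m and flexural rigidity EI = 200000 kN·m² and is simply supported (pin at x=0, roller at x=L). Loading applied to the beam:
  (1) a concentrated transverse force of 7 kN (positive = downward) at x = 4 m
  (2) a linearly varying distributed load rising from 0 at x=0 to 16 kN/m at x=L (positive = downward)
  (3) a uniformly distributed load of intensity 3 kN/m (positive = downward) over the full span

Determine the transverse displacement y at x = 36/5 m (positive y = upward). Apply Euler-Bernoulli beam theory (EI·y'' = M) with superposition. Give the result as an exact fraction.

Load 1 — point force P=7 kN at a=4 m (b=L-a=8):
  y_1 = -Pa(L-x)(2Lx-a²-x²)/(6LEI)  [x>a] = -7·4·(12-(36/5))·(2·12·(36/5)-4²-(36/5)²)/(6·12·200000) = -1148/1171875 m
Load 2 — triangular load w₀=16 kN/m (0→w₀ over full span):
  y_2 = -w₀x(7L⁴-10L²x²+3x⁴)/(360LEI) = -16·(36/5)·(7·12⁴-10·12²·(36/5)²+3·(36/5)⁴)/(360·12·200000) = -511488/48828125 m
Load 3 — uniform load w=3 kN/m over full span:
  y_3 = -wx(L³-2Lx²+x³)/(24EI) = -3·(36/5)·(12³-2·12·(36/5)²+(36/5)³)/(24·200000) = -7533/1953125 m
Superposition: y = Σ y_i = -2242939/146484375 m ≈ -0.015312 m

y(36/5) = -2242939/146484375 m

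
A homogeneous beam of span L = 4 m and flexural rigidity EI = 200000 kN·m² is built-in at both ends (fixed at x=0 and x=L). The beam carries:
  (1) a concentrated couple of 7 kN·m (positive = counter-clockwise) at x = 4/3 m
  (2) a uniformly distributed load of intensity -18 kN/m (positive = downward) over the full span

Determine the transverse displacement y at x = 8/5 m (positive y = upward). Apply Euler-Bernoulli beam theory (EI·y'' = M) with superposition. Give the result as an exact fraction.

Load 1 — applied couple M₀=7 kN·m at a=4/3 m (b=L-a=8/3):
  y_1 = (R_Ax³/6 - M_Ax²/2 - M₀(x-a)²/2)/EI  [x>a] with R_A=7/3, M_A=0 = ((7/3)·(8/5)³/6 - 0·(8/5)²/2 - 7·((8/5)-(4/3))²/2)/200000 = 21/3125000 m
Load 2 — uniform load w=-18 kN/m over full span:
  y_2 = -wx²(L-x)²/(24EI) = -(-18)·(8/5)²·(4-(8/5))²/(24·200000) = 108/1953125 m
Superposition: y = Σ y_i = 969/15625000 m ≈ 0.000062 m

y(8/5) = 969/15625000 m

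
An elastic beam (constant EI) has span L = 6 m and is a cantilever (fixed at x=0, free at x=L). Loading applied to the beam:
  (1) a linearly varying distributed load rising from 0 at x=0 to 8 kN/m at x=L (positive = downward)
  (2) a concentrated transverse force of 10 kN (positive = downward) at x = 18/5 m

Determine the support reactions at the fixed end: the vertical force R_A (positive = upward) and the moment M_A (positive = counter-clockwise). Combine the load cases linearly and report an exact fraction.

R_A = 34 kN, M_A = 132 kN·m

Load 1 — triangular load w₀=8 kN/m (0→w₀ over full span):
  R_A = w₀L/2 = 8·6/2 = 24 kN
  M_A = w₀L²/3 = 8·6²/3 = 96 kN·m
Load 2 — point force P=10 kN at a=18/5 m (b=L-a=12/5):
  R_A = P = 10 kN
  M_A = Pa = 10·(18/5) = 36 kN·m
Superposition: R_A = 34 kN, M_A = 132 kN·m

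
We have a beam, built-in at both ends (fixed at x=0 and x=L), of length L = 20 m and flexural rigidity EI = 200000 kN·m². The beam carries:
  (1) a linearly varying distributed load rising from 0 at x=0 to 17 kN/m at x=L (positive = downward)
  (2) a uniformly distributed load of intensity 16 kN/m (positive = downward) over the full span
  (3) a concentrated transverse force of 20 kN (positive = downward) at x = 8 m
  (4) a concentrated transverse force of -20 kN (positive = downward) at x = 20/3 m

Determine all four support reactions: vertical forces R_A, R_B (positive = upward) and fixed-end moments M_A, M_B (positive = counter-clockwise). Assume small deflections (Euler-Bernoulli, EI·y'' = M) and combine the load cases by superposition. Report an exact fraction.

Load 1 — triangular load w₀=17 kN/m (0→w₀ over full span):
  R_A = 3w₀L/20 = 3·17·20/20 = 51 kN
  M_A = w₀L²/30 = 17·20²/30 = 680/3 kN·m
  R_B = 7w₀L/20 = 7·17·20/20 = 119 kN
  M_B = -w₀L²/20 = -17·20²/20 = -340 kN·m
Load 2 — uniform load w=16 kN/m over full span:
  R_A = wL/2 = 16·20/2 = 160 kN
  M_A = wL²/12 = 16·20²/12 = 1600/3 kN·m
  R_B = wL/2 = 16·20/2 = 160 kN
  M_B = -wL²/12 = -16·20²/12 = -1600/3 kN·m
Load 3 — point force P=20 kN at a=8 m (b=L-a=12):
  R_A = Pb²(3a+b)/L³ = 20·12²·(3·8+12)/20³ = 324/25 kN
  M_A = Pab²/L² = 20·8·12²/20² = 288/5 kN·m
  R_B = Pa²(a+3b)/L³ = 20·8²·(8+3·12)/20³ = 176/25 kN
  M_B = -Pa²b/L² = -20·8²·12/20² = -192/5 kN·m
Load 4 — point force P=-20 kN at a=20/3 m (b=L-a=40/3):
  R_A = Pb²(3a+b)/L³ = (-20)·(40/3)²·(3·(20/3)+(40/3))/20³ = -400/27 kN
  M_A = Pab²/L² = (-20)·(20/3)·(40/3)²/20² = -1600/27 kN·m
  R_B = Pa²(a+3b)/L³ = (-20)·(20/3)²·((20/3)+3·(40/3))/20³ = -140/27 kN
  M_B = -Pa²b/L² = -(-20)·(20/3)²·(40/3)/20² = 800/27 kN·m
Superposition: R_A = 141173/675 kN, M_A = 102376/135 kN·m, R_B = 189577/675 kN, M_B = -119084/135 kN·m

R_A = 141173/675 kN, M_A = 102376/135 kN·m, R_B = 189577/675 kN, M_B = -119084/135 kN·m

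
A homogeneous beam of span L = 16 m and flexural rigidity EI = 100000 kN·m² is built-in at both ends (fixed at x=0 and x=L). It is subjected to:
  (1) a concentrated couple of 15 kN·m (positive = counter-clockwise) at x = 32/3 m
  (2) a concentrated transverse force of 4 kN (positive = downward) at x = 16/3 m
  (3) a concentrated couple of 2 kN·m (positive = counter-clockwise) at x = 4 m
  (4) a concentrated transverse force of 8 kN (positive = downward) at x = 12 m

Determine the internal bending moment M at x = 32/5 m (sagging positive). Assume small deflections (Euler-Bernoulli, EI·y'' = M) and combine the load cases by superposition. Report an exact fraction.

Load 1 — applied couple M₀=15 kN·m at a=32/3 m (b=L-a=16/3):
  M_1 = R_Ax - M_A  [x≤a] with R_A=5/4, M_A=5 = (5/4)·(32/5) - 5 = 3 kN·m
Load 2 — point force P=4 kN at a=16/3 m (b=L-a=32/3):
  M_2 = Pa²(a+3b)(L-x)/L³ - Pa²b/L²  [x>a] = 4·(16/3)²·((16/3)+3·(32/3))·(16-(32/5))/16³ - 4·(16/3)²·(32/3)/16² = 704/135 kN·m
Load 3 — applied couple M₀=2 kN·m at a=4 m (b=L-a=12):
  M_3 = R_Ax - M_A - M₀  [x>a] with R_A=9/64, M_A=-3/8 = (9/64)·(32/5) - (-3/8) - 2 = -29/40 kN·m
Load 4 — point force P=8 kN at a=12 m (b=L-a=4):
  M_4 = Pb²(3a+b)x/L³ - Pab²/L²  [x≤a] = 8·4²·(3·12+4)·(32/5)/16³ - 8·12·4²/16² = 2 kN·m
Superposition: M = Σ M_i = 10249/1080 kN·m ≈ 9.489815 kN·m

M(32/5) = 10249/1080 kN·m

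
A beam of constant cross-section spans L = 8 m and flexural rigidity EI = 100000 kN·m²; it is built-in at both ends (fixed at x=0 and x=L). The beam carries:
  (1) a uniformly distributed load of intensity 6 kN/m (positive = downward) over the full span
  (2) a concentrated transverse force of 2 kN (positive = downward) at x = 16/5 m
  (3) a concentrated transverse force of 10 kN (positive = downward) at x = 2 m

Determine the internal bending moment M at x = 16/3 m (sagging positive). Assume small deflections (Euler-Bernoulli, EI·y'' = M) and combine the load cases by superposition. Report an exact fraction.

M(16/3) = 17137/1500 kN·m

Load 1 — uniform load w=6 kN/m over full span:
  M_1 = wLx/2 - wL²/12 - wx²/2 = 6·8·(16/3)/2 - 6·8²/12 - 6·(16/3)²/2 = 32/3 kN·m
Load 2 — point force P=2 kN at a=16/5 m (b=L-a=24/5):
  M_2 = Pa²(a+3b)(L-x)/L³ - Pa²b/L²  [x>a] = 2·(16/5)²·((16/5)+3·(24/5))·(8-(16/3))/8³ - 2·(16/5)²·(24/5)/8² = 128/375 kN·m
Load 3 — point force P=10 kN at a=2 m (b=L-a=6):
  M_3 = Pa²(a+3b)(L-x)/L³ - Pa²b/L²  [x>a] = 10·2²·(2+3·6)·(8-(16/3))/8³ - 10·2²·6/8² = 5/12 kN·m
Superposition: M = Σ M_i = 17137/1500 kN·m ≈ 11.424667 kN·m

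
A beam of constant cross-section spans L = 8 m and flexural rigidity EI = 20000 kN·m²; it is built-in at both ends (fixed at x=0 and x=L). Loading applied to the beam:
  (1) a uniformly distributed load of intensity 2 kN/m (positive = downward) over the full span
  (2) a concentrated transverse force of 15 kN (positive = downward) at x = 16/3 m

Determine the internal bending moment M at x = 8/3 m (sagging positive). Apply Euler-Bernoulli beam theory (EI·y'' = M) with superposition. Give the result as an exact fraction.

M(8/3) = 136/27 kN·m

Load 1 — uniform load w=2 kN/m over full span:
  M_1 = wLx/2 - wL²/12 - wx²/2 = 2·8·(8/3)/2 - 2·8²/12 - 2·(8/3)²/2 = 32/9 kN·m
Load 2 — point force P=15 kN at a=16/3 m (b=L-a=8/3):
  M_2 = Pb²(3a+b)x/L³ - Pab²/L²  [x≤a] = 15·(8/3)²·(3·(16/3)+(8/3))·(8/3)/8³ - 15·(16/3)·(8/3)²/8² = 40/27 kN·m
Superposition: M = Σ M_i = 136/27 kN·m ≈ 5.037037 kN·m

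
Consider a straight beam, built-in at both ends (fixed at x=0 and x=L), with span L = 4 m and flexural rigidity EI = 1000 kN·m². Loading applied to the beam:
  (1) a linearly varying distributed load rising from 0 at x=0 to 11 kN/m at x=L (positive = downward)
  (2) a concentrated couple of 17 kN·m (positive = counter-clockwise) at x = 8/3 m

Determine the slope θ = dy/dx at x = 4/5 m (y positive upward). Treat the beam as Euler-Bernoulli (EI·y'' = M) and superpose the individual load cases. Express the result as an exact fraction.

θ(4/5) = -2507/468750 rad

Load 1 — triangular load w₀=11 kN/m (0→w₀ over full span):
  θ_1 = -w₀(2x(L-x)(L-2x)(x+2L)+x²(L-x)²)/(120LEI) = -11·(2·(4/5)·(4-(4/5))·(4-2·(4/5))·((4/5)+2·4)+(4/5)²·(4-(4/5))²)/(120·4·1000) = -616/234375 rad
Load 2 — applied couple M₀=17 kN·m at a=8/3 m (b=L-a=4/3):
  θ_2 = (R_Ax²/2 - M_Ax)/EI  [x≤a] with R_A=17/3, M_A=17/3 = ((17/3)·(4/5)²/2 - (17/3)·(4/5))/1000 = -17/6250 rad
Superposition: θ = Σ θ_i = -2507/468750 rad ≈ -0.005348 rad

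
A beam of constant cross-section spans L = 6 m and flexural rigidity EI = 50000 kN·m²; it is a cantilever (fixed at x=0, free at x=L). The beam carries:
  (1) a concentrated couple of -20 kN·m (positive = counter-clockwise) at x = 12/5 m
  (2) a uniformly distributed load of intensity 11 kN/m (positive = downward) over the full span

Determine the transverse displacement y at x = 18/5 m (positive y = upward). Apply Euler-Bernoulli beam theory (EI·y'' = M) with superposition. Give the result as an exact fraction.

y(18/5) = -300627/15625000 m

Load 1 — applied couple M₀=-20 kN·m at a=12/5 m (b=L-a=18/5):
  y_1 = M₀a(2x-a)/(2EI)  [x>a] = (-20)·(12/5)·(2·(18/5)-(12/5))/(2·50000) = -36/15625 m
Load 2 — uniform load w=11 kN/m over full span:
  y_2 = -wx²(x²-4Lx+6L²)/(24EI) = -11·(18/5)²·((18/5)²-4·6·(18/5)+6·6²)/(24·50000) = -264627/15625000 m
Superposition: y = Σ y_i = -300627/15625000 m ≈ -0.019240 m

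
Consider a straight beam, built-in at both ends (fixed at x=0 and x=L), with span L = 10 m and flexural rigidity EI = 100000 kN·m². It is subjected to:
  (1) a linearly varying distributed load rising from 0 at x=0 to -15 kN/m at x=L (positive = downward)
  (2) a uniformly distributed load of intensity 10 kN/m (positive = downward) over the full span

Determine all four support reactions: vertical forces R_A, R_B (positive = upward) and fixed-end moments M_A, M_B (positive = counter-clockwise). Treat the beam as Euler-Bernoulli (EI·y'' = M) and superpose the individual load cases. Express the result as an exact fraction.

R_A = 55/2 kN, M_A = 100/3 kN·m, R_B = -5/2 kN, M_B = -25/3 kN·m

Load 1 — triangular load w₀=-15 kN/m (0→w₀ over full span):
  R_A = 3w₀L/20 = 3·(-15)·10/20 = -45/2 kN
  M_A = w₀L²/30 = (-15)·10²/30 = -50 kN·m
  R_B = 7w₀L/20 = 7·(-15)·10/20 = -105/2 kN
  M_B = -w₀L²/20 = -(-15)·10²/20 = 75 kN·m
Load 2 — uniform load w=10 kN/m over full span:
  R_A = wL/2 = 10·10/2 = 50 kN
  M_A = wL²/12 = 10·10²/12 = 250/3 kN·m
  R_B = wL/2 = 10·10/2 = 50 kN
  M_B = -wL²/12 = -10·10²/12 = -250/3 kN·m
Superposition: R_A = 55/2 kN, M_A = 100/3 kN·m, R_B = -5/2 kN, M_B = -25/3 kN·m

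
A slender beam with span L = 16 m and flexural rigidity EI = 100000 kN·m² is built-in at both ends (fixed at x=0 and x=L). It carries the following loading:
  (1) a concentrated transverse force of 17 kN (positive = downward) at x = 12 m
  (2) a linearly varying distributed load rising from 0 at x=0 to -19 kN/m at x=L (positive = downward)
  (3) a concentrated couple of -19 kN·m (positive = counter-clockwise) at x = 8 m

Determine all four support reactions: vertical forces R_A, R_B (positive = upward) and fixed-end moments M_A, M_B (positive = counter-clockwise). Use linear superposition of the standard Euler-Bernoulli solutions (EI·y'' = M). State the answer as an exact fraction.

R_A = -1789/40 kN, M_A = -2312/15 kN·m, R_B = -3611/40 kN, M_B = 1001/5 kN·m

Load 1 — point force P=17 kN at a=12 m (b=L-a=4):
  R_A = Pb²(3a+b)/L³ = 17·4²·(3·12+4)/16³ = 85/32 kN
  M_A = Pab²/L² = 17·12·4²/16² = 51/4 kN·m
  R_B = Pa²(a+3b)/L³ = 17·12²·(12+3·4)/16³ = 459/32 kN
  M_B = -Pa²b/L² = -17·12²·4/16² = -153/4 kN·m
Load 2 — triangular load w₀=-19 kN/m (0→w₀ over full span):
  R_A = 3w₀L/20 = 3·(-19)·16/20 = -228/5 kN
  M_A = w₀L²/30 = (-19)·16²/30 = -2432/15 kN·m
  R_B = 7w₀L/20 = 7·(-19)·16/20 = -532/5 kN
  M_B = -w₀L²/20 = -(-19)·16²/20 = 1216/5 kN·m
Load 3 — applied couple M₀=-19 kN·m at a=8 m (b=L-a=8):
  R_A = 6M₀ab/L³ = 6·(-19)·8·8/16³ = -57/32 kN
  M_A = M₀b(2a-b)/L² = (-19)·8·(2·8-8)/16² = -19/4 kN·m
  R_B = -6M₀ab/L³ = -6·(-19)·8·8/16³ = 57/32 kN
  M_B = M₀a(2b-a)/L² = (-19)·8·(2·8-8)/16² = -19/4 kN·m
Superposition: R_A = -1789/40 kN, M_A = -2312/15 kN·m, R_B = -3611/40 kN, M_B = 1001/5 kN·m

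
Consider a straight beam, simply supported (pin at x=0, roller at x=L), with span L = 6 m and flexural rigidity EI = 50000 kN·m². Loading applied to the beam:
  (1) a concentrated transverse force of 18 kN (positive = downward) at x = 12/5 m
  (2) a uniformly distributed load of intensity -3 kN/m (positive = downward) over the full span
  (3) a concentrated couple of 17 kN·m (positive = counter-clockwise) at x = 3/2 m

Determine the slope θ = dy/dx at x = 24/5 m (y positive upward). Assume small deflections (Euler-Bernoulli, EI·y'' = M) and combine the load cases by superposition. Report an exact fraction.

θ(24/5) = -821/20000000 rad

Load 1 — point force P=18 kN at a=12/5 m (b=L-a=18/5):
  θ_1 = -Pa(2L²-6Lx+3x²+a²)/(6LEI)  [x>a] = -18·(12/5)·(2·6²-6·6·(24/5)+3·(24/5)²+(12/5)²)/(6·6·50000) = 243/390625 rad
Load 2 — uniform load w=-3 kN/m over full span:
  θ_2 = -w(L³-6Lx²+4x³)/(24EI) = -(-3)·(6³-6·6·(24/5)²+4·(24/5)³)/(24·50000) = -2673/6250000 rad
Load 3 — applied couple M₀=17 kN·m at a=3/2 m (b=L-a=9/2):
  θ_3 = (M₀x²/(2L)-M₀(x-a)+C₁)/EI  [x>a] with C₁=M₀(3b²-L²)/(6L)=187/16 = (17·(24/5)²/(2·6)-17·((24/5)-(3/2))+(187/16))/50000 = -4709/20000000 rad
Superposition: θ = Σ θ_i = -821/20000000 rad ≈ -0.000041 rad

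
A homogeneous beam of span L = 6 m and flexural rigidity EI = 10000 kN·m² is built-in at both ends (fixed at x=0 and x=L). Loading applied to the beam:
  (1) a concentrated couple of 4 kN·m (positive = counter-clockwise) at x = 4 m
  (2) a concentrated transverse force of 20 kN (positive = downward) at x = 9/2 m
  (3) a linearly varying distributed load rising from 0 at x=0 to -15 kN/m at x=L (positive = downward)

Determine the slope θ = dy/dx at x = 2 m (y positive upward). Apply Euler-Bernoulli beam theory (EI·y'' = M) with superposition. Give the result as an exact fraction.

θ(2) = 43/90000 rad

Load 1 — applied couple M₀=4 kN·m at a=4 m (b=L-a=2):
  θ_1 = (R_Ax²/2 - M_Ax)/EI  [x≤a] with R_A=8/9, M_A=4/3 = ((8/9)·2²/2 - (4/3)·2)/10000 = -1/11250 rad
Load 2 — point force P=20 kN at a=9/2 m (b=L-a=3/2):
  θ_2 = -Pb²x(2aL-(3a+b)x)/(2L³EI)  [x≤a] = -20·(3/2)²·2·(2·(9/2)·6-(3·(9/2)+(3/2))·2)/(2·6³·10000) = -1/2000 rad
Load 3 — triangular load w₀=-15 kN/m (0→w₀ over full span):
  θ_3 = -w₀(2x(L-x)(L-2x)(x+2L)+x²(L-x)²)/(120LEI) = -(-15)·(2·2·(6-2)·(6-2·2)·(2+2·6)+2²·(6-2)²)/(120·6·10000) = 2/1875 rad
Superposition: θ = Σ θ_i = 43/90000 rad ≈ 0.000478 rad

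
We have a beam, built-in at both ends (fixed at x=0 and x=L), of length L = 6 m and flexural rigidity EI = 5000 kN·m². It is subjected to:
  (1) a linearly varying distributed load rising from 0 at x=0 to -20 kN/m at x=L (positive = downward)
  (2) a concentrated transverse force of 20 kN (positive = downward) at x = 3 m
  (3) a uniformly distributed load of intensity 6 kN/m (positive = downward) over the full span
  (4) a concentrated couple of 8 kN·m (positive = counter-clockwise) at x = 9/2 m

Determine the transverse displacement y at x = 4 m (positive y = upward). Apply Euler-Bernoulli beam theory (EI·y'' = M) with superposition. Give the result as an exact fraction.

Load 1 — triangular load w₀=-20 kN/m (0→w₀ over full span):
  y_1 = -w₀x²(L-x)²(x+2L)/(120LEI) = -(-20)·4²·(6-4)²·(4+2·6)/(120·6·5000) = 32/5625 m
Load 2 — point force P=20 kN at a=3 m (b=L-a=3):
  y_2 = -Pa²(L-x)²(3bL-(3b+a)(L-x))/(6L³EI)  [x>a] = -20·3²·(6-4)²·(3·3·6-(3·3+3)·(6-4))/(6·6³·5000) = -1/300 m
Load 3 — uniform load w=6 kN/m over full span:
  y_3 = -wx²(L-x)²/(24EI) = -6·4²·(6-4)²/(24·5000) = -2/625 m
Load 4 — applied couple M₀=8 kN·m at a=9/2 m (b=L-a=3/2):
  y_4 = (R_Ax³/6 - M_Ax²/2)/EI  [x≤a] with R_A=3/2, M_A=5/2 = ((3/2)·4³/6 - (5/2)·4²/2)/5000 = -1/1250 m
Superposition: y = Σ y_i = -37/22500 m ≈ -0.001644 m

y(4) = -37/22500 m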